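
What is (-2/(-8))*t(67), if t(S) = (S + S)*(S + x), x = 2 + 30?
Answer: 6633/2 ≈ 3316.5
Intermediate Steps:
x = 32
t(S) = 2*S*(32 + S) (t(S) = (S + S)*(S + 32) = (2*S)*(32 + S) = 2*S*(32 + S))
(-2/(-8))*t(67) = (-2/(-8))*(2*67*(32 + 67)) = (-2*(-1/8))*(2*67*99) = (1/4)*13266 = 6633/2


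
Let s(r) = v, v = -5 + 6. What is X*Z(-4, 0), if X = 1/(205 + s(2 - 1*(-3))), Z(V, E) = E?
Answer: 0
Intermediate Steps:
v = 1
s(r) = 1
X = 1/206 (X = 1/(205 + 1) = 1/206 ≈ 0.0048544)
X*Z(-4, 0) = (1/206)*0 = 0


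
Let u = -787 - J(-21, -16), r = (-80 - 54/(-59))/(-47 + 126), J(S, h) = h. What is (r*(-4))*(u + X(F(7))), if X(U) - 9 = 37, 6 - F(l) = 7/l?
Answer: -13531400/4661 ≈ -2903.1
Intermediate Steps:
F(l) = 6 - 7/l
X(U) = 46 (X(U) = 9 + 37 = 46)
r = -4666/4661 (r = (-80 - 54*(-1/59))/79 = (-80 + 54/59)*(1/79) = -4666/59*1/79 = -4666/4661 ≈ -1.0011)
u = -771 (u = -787 - 1*(-16) = -787 + 16 = -771)
(r*(-4))*(u + X(F(7))) = (-4666/4661*(-4))*(-771 + 46) = (18664/4661)*(-725) = -13531400/4661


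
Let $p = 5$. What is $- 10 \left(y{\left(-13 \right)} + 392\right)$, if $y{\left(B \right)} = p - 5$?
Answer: $-3920$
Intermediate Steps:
$y{\left(B \right)} = 0$ ($y{\left(B \right)} = 5 - 5 = 0$)
$- 10 \left(y{\left(-13 \right)} + 392\right) = - 10 \left(0 + 392\right) = \left(-10\right) 392 = -3920$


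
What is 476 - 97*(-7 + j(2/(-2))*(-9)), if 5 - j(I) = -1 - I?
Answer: 5520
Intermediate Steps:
j(I) = 6 + I (j(I) = 5 - (-1 - I) = 5 + (1 + I) = 6 + I)
476 - 97*(-7 + j(2/(-2))*(-9)) = 476 - 97*(-7 + (6 + 2/(-2))*(-9)) = 476 - 97*(-7 + (6 + 2*(-1/2))*(-9)) = 476 - 97*(-7 + (6 - 1)*(-9)) = 476 - 97*(-7 + 5*(-9)) = 476 - 97*(-7 - 45) = 476 - 97*(-52) = 476 + 5044 = 5520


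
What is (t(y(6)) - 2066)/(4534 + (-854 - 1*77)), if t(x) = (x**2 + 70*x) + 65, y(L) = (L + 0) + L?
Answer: -339/1201 ≈ -0.28226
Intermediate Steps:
y(L) = 2*L (y(L) = L + L = 2*L)
t(x) = 65 + x**2 + 70*x
(t(y(6)) - 2066)/(4534 + (-854 - 1*77)) = ((65 + (2*6)**2 + 70*(2*6)) - 2066)/(4534 + (-854 - 1*77)) = ((65 + 12**2 + 70*12) - 2066)/(4534 + (-854 - 77)) = ((65 + 144 + 840) - 2066)/(4534 - 931) = (1049 - 2066)/3603 = -1017*1/3603 = -339/1201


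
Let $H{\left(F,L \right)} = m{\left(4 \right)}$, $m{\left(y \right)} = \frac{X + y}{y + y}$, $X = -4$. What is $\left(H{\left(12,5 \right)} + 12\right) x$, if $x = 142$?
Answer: $1704$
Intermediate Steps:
$m{\left(y \right)} = \frac{-4 + y}{2 y}$ ($m{\left(y \right)} = \frac{-4 + y}{y + y} = \frac{-4 + y}{2 y}$)
$H{\left(F,L \right)} = 0$ ($H{\left(F,L \right)} = \frac{-4 + 4}{2 \cdot 4} = \frac{1}{2} \cdot \frac{1}{4} \cdot 0 = 0$)
$\left(H{\left(12,5 \right)} + 12\right) x = \left(0 + 12\right) 142 = 12 \cdot 142 = 1704$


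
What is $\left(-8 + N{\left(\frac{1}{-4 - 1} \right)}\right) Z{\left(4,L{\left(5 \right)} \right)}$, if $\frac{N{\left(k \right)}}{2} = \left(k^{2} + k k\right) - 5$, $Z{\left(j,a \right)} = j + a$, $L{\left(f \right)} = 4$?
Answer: $- \frac{3568}{25} \approx -142.72$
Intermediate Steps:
$Z{\left(j,a \right)} = a + j$
$N{\left(k \right)} = -10 + 4 k^{2}$ ($N{\left(k \right)} = 2 \left(\left(k^{2} + k k\right) - 5\right) = 2 \left(\left(k^{2} + k^{2}\right) - 5\right) = 2 \left(2 k^{2} - 5\right) = 2 \left(-5 + 2 k^{2}\right) = -10 + 4 k^{2}$)
$\left(-8 + N{\left(\frac{1}{-4 - 1} \right)}\right) Z{\left(4,L{\left(5 \right)} \right)} = \left(-8 - \left(10 - 4 \left(\frac{1}{-4 - 1}\right)^{2}\right)\right) \left(4 + 4\right) = \left(-8 - \left(10 - 4 \left(\frac{1}{-5}\right)^{2}\right)\right) 8 = \left(-8 - \left(10 - 4 \left(- \frac{1}{5}\right)^{2}\right)\right) 8 = \left(-8 + \left(-10 + 4 \cdot \frac{1}{25}\right)\right) 8 = \left(-8 + \left(-10 + \frac{4}{25}\right)\right) 8 = \left(-8 - \frac{246}{25}\right) 8 = \left(- \frac{446}{25}\right) 8 = - \frac{3568}{25}$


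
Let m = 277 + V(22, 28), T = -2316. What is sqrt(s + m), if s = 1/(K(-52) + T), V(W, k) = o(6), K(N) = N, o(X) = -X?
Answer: 3*sqrt(2638211)/296 ≈ 16.462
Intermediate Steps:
V(W, k) = -6 (V(W, k) = -1*6 = -6)
m = 271 (m = 277 - 6 = 271)
s = -1/2368 (s = 1/(-52 - 2316) = 1/(-2368) = -1/2368 ≈ -0.00042230)
sqrt(s + m) = sqrt(-1/2368 + 271) = sqrt(641727/2368) = 3*sqrt(2638211)/296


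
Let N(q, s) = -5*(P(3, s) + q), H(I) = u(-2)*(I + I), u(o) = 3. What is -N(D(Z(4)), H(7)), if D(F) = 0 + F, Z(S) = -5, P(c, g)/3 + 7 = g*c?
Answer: 1760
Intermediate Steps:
P(c, g) = -21 + 3*c*g (P(c, g) = -21 + 3*(g*c) = -21 + 3*(c*g) = -21 + 3*c*g)
H(I) = 6*I (H(I) = 3*(I + I) = 3*(2*I) = 6*I)
D(F) = F
N(q, s) = 105 - 45*s - 5*q (N(q, s) = -5*((-21 + 3*3*s) + q) = -5*((-21 + 9*s) + q) = -5*(-21 + q + 9*s) = 105 - 45*s - 5*q)
-N(D(Z(4)), H(7)) = -(105 - 270*7 - 5*(-5)) = -(105 - 45*42 + 25) = -(105 - 1890 + 25) = -1*(-1760) = 1760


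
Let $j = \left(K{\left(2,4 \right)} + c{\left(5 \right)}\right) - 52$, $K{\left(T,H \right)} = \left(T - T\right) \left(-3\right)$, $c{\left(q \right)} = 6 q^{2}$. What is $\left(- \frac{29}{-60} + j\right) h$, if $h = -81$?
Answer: $- \frac{159543}{20} \approx -7977.1$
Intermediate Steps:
$K{\left(T,H \right)} = 0$ ($K{\left(T,H \right)} = 0 \left(-3\right) = 0$)
$j = 98$ ($j = \left(0 + 6 \cdot 5^{2}\right) - 52 = \left(0 + 6 \cdot 25\right) - 52 = \left(0 + 150\right) - 52 = 150 - 52 = 98$)
$\left(- \frac{29}{-60} + j\right) h = \left(- \frac{29}{-60} + 98\right) \left(-81\right) = \left(\left(-29\right) \left(- \frac{1}{60}\right) + 98\right) \left(-81\right) = \left(\frac{29}{60} + 98\right) \left(-81\right) = \frac{5909}{60} \left(-81\right) = - \frac{159543}{20}$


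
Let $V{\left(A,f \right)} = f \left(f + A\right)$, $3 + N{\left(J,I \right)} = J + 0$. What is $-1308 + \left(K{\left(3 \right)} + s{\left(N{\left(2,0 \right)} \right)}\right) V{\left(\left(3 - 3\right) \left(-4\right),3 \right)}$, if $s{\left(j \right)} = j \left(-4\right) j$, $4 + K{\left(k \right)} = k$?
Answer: $-1353$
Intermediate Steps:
$N{\left(J,I \right)} = -3 + J$ ($N{\left(J,I \right)} = -3 + \left(J + 0\right) = -3 + J$)
$K{\left(k \right)} = -4 + k$
$s{\left(j \right)} = - 4 j^{2}$ ($s{\left(j \right)} = - 4 j j = - 4 j^{2}$)
$V{\left(A,f \right)} = f \left(A + f\right)$
$-1308 + \left(K{\left(3 \right)} + s{\left(N{\left(2,0 \right)} \right)}\right) V{\left(\left(3 - 3\right) \left(-4\right),3 \right)} = -1308 + \left(\left(-4 + 3\right) - 4 \left(-3 + 2\right)^{2}\right) 3 \left(\left(3 - 3\right) \left(-4\right) + 3\right) = -1308 + \left(-1 - 4 \left(-1\right)^{2}\right) 3 \left(0 \left(-4\right) + 3\right) = -1308 + \left(-1 - 4\right) 3 \left(0 + 3\right) = -1308 + \left(-1 - 4\right) 3 \cdot 3 = -1308 - 45 = -1353$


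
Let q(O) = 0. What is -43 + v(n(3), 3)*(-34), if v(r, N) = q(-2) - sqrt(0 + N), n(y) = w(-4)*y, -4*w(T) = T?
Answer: -43 + 34*sqrt(3) ≈ 15.890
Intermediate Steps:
w(T) = -T/4
n(y) = y (n(y) = (-1/4*(-4))*y = 1*y = y)
v(r, N) = -sqrt(N) (v(r, N) = 0 - sqrt(0 + N) = 0 - sqrt(N) = -sqrt(N))
-43 + v(n(3), 3)*(-34) = -43 - sqrt(3)*(-34) = -43 + 34*sqrt(3)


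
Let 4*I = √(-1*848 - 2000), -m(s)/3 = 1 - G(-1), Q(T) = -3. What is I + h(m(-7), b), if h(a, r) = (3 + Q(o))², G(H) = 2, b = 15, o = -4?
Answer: I*√178 ≈ 13.342*I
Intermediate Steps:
m(s) = 3 (m(s) = -3*(1 - 1*2) = -3*(1 - 2) = -3*(-1) = 3)
I = I*√178 (I = √(-1*848 - 2000)/4 = √(-848 - 2000)/4 = √(-2848)/4 = (4*I*√178)/4 = I*√178 ≈ 13.342*I)
h(a, r) = 0 (h(a, r) = (3 - 3)² = 0² = 0)
I + h(m(-7), b) = I*√178 + 0 = I*√178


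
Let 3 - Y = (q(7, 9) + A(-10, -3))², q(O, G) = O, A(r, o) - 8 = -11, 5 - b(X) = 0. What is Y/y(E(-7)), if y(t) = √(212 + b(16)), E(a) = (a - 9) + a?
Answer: -13*√217/217 ≈ -0.88250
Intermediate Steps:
b(X) = 5 (b(X) = 5 - 1*0 = 5 + 0 = 5)
E(a) = -9 + 2*a (E(a) = (-9 + a) + a = -9 + 2*a)
A(r, o) = -3 (A(r, o) = 8 - 11 = -3)
Y = -13 (Y = 3 - (7 - 3)² = 3 - 1*4² = 3 - 1*16 = 3 - 16 = -13)
y(t) = √217 (y(t) = √(212 + 5) = √217)
Y/y(E(-7)) = -13*√217/217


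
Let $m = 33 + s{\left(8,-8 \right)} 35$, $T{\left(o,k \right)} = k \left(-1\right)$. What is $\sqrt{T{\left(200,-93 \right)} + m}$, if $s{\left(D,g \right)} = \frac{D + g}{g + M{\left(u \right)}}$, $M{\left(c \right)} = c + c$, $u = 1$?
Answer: $3 \sqrt{14} \approx 11.225$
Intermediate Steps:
$M{\left(c \right)} = 2 c$
$T{\left(o,k \right)} = - k$
$s{\left(D,g \right)} = \frac{D + g}{2 + g}$ ($s{\left(D,g \right)} = \frac{D + g}{g + 2 \cdot 1} = \frac{D + g}{g + 2} = \frac{D + g}{2 + g}$)
$m = 33$ ($m = 33 + \frac{8 - 8}{2 - 8} \cdot 35 = 33 + \frac{1}{-6} \cdot 0 \cdot 35 = 33 + \left(- \frac{1}{6}\right) 0 \cdot 35 = 33 + 0 \cdot 35 = 33 + 0 = 33$)
$\sqrt{T{\left(200,-93 \right)} + m} = \sqrt{\left(-1\right) \left(-93\right) + 33} = \sqrt{93 + 33} = \sqrt{126} = 3 \sqrt{14}$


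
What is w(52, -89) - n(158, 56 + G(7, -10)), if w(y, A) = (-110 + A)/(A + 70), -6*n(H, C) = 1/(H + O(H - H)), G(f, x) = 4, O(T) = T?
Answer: 188671/18012 ≈ 10.475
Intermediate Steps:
n(H, C) = -1/(6*H) (n(H, C) = -1/(6*(H + (H - H))) = -1/(6*(H + 0)) = -1/(6*H))
w(y, A) = (-110 + A)/(70 + A)
w(52, -89) - n(158, 56 + G(7, -10)) = (-110 - 89)/(70 - 89) - (-1)/(6*158) = -199/(-19) - (-1)/(6*158) = -1/19*(-199) - 1*(-1/948) = 199/19 + 1/948 = 188671/18012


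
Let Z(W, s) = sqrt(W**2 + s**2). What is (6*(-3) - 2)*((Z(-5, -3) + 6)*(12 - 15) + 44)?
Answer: -520 + 60*sqrt(34) ≈ -170.14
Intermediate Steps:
(6*(-3) - 2)*((Z(-5, -3) + 6)*(12 - 15) + 44) = (6*(-3) - 2)*((sqrt((-5)**2 + (-3)**2) + 6)*(12 - 15) + 44) = (-18 - 2)*((sqrt(25 + 9) + 6)*(-3) + 44) = -20*((sqrt(34) + 6)*(-3) + 44) = -20*((6 + sqrt(34))*(-3) + 44) = -20*((-18 - 3*sqrt(34)) + 44) = -20*(26 - 3*sqrt(34)) = -520 + 60*sqrt(34)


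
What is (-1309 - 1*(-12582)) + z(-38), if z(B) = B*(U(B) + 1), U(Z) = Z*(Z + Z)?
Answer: -98509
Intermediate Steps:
U(Z) = 2*Z² (U(Z) = Z*(2*Z) = 2*Z²)
z(B) = B*(1 + 2*B²) (z(B) = B*(2*B² + 1) = B*(1 + 2*B²))
(-1309 - 1*(-12582)) + z(-38) = (-1309 - 1*(-12582)) + (-38 + 2*(-38)³) = (-1309 + 12582) + (-38 + 2*(-54872)) = 11273 + (-38 - 109744) = 11273 - 109782 = -98509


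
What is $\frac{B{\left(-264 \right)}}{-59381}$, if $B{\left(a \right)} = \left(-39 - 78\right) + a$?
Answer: $\frac{381}{59381} \approx 0.0064162$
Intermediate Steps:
$B{\left(a \right)} = -117 + a$
$\frac{B{\left(-264 \right)}}{-59381} = \frac{-117 - 264}{-59381} = \left(-381\right) \left(- \frac{1}{59381}\right) = \frac{381}{59381}$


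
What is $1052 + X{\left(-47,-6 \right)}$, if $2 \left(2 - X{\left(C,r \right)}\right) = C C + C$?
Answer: $-27$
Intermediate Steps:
$X{\left(C,r \right)} = 2 - \frac{C}{2} - \frac{C^{2}}{2}$ ($X{\left(C,r \right)} = 2 - \frac{C C + C}{2} = 2 - \frac{C^{2} + C}{2} = 2 - \frac{C + C^{2}}{2} = 2 - \left(\frac{C}{2} + \frac{C^{2}}{2}\right) = 2 - \frac{C}{2} - \frac{C^{2}}{2}$)
$1052 + X{\left(-47,-6 \right)} = 1052 - \left(- \frac{51}{2} + \frac{2209}{2}\right) = 1052 + \left(2 + \frac{47}{2} - \frac{2209}{2}\right) = 1052 - 1079 = -27$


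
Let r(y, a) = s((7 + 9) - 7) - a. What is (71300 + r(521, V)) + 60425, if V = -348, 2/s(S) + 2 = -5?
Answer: 924509/7 ≈ 1.3207e+5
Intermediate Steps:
s(S) = -2/7 (s(S) = 2/(-2 - 5) = 2/(-7) = 2*(-⅐) = -2/7)
r(y, a) = -2/7 - a
(71300 + r(521, V)) + 60425 = (71300 + (-2/7 - 1*(-348))) + 60425 = (71300 + (-2/7 + 348)) + 60425 = (71300 + 2434/7) + 60425 = 501534/7 + 60425 = 924509/7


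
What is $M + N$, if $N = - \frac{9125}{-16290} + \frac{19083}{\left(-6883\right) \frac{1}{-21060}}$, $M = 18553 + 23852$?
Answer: $\frac{2260287837985}{22424814} \approx 1.0079 \cdot 10^{5}$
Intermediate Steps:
$M = 42405$
$N = \frac{1309363600315}{22424814}$ ($N = \left(-9125\right) \left(- \frac{1}{16290}\right) + \frac{19083}{\left(-6883\right) \left(- \frac{1}{21060}\right)} = \frac{1825}{3258} + \frac{19083}{\frac{6883}{21060}} = \frac{1825}{3258} + 19083 \cdot \frac{21060}{6883} = \frac{1825}{3258} + \frac{401887980}{6883} = \frac{1309363600315}{22424814} \approx 58389.0$)
$M + N = 42405 + \frac{1309363600315}{22424814} = \frac{2260287837985}{22424814}$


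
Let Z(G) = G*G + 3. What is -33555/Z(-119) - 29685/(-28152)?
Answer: -43681835/33228744 ≈ -1.3146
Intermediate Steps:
Z(G) = 3 + G² (Z(G) = G² + 3 = 3 + G²)
-33555/Z(-119) - 29685/(-28152) = -33555/(3 + (-119)²) - 29685/(-28152) = -33555/(3 + 14161) - 29685*(-1/28152) = -33555/14164 + 9895/9384 = -43681835/33228744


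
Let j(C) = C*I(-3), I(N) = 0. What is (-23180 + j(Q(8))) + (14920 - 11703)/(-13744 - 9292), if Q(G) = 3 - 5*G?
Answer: -533977697/23036 ≈ -23180.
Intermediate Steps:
j(C) = 0 (j(C) = C*0 = 0)
(-23180 + j(Q(8))) + (14920 - 11703)/(-13744 - 9292) = (-23180 + 0) + (14920 - 11703)/(-13744 - 9292) = -23180 + 3217/(-23036) = -23180 + 3217*(-1/23036) = -23180 - 3217/23036 = -533977697/23036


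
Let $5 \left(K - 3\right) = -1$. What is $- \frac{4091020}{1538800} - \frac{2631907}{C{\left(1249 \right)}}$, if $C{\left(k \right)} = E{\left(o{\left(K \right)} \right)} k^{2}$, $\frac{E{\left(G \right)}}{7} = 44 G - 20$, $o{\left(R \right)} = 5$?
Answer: $- \frac{22347108464799}{8401853385800} \approx -2.6598$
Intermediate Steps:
$K = \frac{14}{5}$ ($K = 3 + \frac{1}{5} \left(-1\right) = 3 - \frac{1}{5} = \frac{14}{5} \approx 2.8$)
$E{\left(G \right)} = -140 + 308 G$ ($E{\left(G \right)} = 7 \left(44 G - 20\right) = 7 \left(-20 + 44 G\right) = -140 + 308 G$)
$C{\left(k \right)} = 1400 k^{2}$ ($C{\left(k \right)} = \left(-140 + 308 \cdot 5\right) k^{2} = \left(-140 + 1540\right) k^{2} = 1400 k^{2}$)
$- \frac{4091020}{1538800} - \frac{2631907}{C{\left(1249 \right)}} = - \frac{4091020}{1538800} - \frac{2631907}{1400 \cdot 1249^{2}} = \left(-4091020\right) \frac{1}{1538800} - \frac{2631907}{1400 \cdot 1560001} = - \frac{204551}{76940} - \frac{2631907}{2184001400} = - \frac{22347108464799}{8401853385800}$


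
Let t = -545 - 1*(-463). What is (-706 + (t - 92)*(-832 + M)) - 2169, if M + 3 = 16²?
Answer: 97871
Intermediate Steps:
t = -82 (t = -545 + 463 = -82)
M = 253 (M = -3 + 16² = -3 + 256 = 253)
(-706 + (t - 92)*(-832 + M)) - 2169 = (-706 + (-82 - 92)*(-832 + 253)) - 2169 = (-706 - 174*(-579)) - 2169 = (-706 + 100746) - 2169 = 100040 - 2169 = 97871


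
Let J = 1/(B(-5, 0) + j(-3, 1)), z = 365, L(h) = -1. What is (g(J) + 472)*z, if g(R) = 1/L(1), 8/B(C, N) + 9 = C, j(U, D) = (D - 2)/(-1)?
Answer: 171915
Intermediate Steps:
j(U, D) = 2 - D (j(U, D) = (-2 + D)*(-1) = 2 - D)
B(C, N) = 8/(-9 + C)
J = 7/3 (J = 1/(8/(-9 - 5) + (2 - 1*1)) = 1/(8/(-14) + (2 - 1)) = 1/(8*(-1/14) + 1) = 1/(-4/7 + 1) = 1/(3/7) = 7/3 ≈ 2.3333)
g(R) = -1 (g(R) = 1/(-1) = -1)
(g(J) + 472)*z = (-1 + 472)*365 = 471*365 = 171915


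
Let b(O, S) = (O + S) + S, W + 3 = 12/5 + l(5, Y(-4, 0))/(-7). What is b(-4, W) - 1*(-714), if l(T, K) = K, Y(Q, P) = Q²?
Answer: 24648/35 ≈ 704.23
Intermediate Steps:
W = -101/35 (W = -3 + (12/5 + (-4)²/(-7)) = -3 + (12*(⅕) + 16*(-⅐)) = -3 + (12/5 - 16/7) = -3 + 4/35 = -101/35 ≈ -2.8857)
b(O, S) = O + 2*S
b(-4, W) - 1*(-714) = (-4 + 2*(-101/35)) - 1*(-714) = (-4 - 202/35) + 714 = -342/35 + 714 = 24648/35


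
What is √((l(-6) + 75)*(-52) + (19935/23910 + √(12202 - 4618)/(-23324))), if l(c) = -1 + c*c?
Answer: √(-10083222672388166 - 302359484*√474)/1327802 ≈ 75.625*I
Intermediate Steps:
l(c) = -1 + c²
√((l(-6) + 75)*(-52) + (19935/23910 + √(12202 - 4618)/(-23324))) = √(((-1 + (-6)²) + 75)*(-52) + (19935/23910 + √(12202 - 4618)/(-23324))) = √(((-1 + 36) + 75)*(-52) + (19935*(1/23910) + √7584*(-1/23324))) = √((35 + 75)*(-52) + (1329/1594 + (4*√474)*(-1/23324))) = √(110*(-52) + (1329/1594 - √474/5831)) = √(-5720 + (1329/1594 - √474/5831)) = √(-9116351/1594 - √474/5831)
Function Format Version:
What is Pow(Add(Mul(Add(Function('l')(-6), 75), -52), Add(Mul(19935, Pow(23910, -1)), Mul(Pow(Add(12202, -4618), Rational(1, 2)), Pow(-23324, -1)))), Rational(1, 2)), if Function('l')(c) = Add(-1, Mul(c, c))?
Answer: Mul(Rational(1, 1327802), Pow(Add(-10083222672388166, Mul(-302359484, Pow(474, Rational(1, 2)))), Rational(1, 2))) ≈ Mul(75.625, I)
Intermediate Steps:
Function('l')(c) = Add(-1, Pow(c, 2))
Pow(Add(Mul(Add(Function('l')(-6), 75), -52), Add(Mul(19935, Pow(23910, -1)), Mul(Pow(Add(12202, -4618), Rational(1, 2)), Pow(-23324, -1)))), Rational(1, 2)) = Pow(Add(Mul(Add(Add(-1, Pow(-6, 2)), 75), -52), Add(Mul(19935, Pow(23910, -1)), Mul(Pow(Add(12202, -4618), Rational(1, 2)), Pow(-23324, -1)))), Rational(1, 2)) = Pow(Add(Mul(Add(Add(-1, 36), 75), -52), Add(Mul(19935, Rational(1, 23910)), Mul(Pow(7584, Rational(1, 2)), Rational(-1, 23324)))), Rational(1, 2)) = Pow(Add(Mul(Add(35, 75), -52), Add(Rational(1329, 1594), Mul(Mul(4, Pow(474, Rational(1, 2))), Rational(-1, 23324)))), Rational(1, 2)) = Pow(Add(Mul(110, -52), Add(Rational(1329, 1594), Mul(Rational(-1, 5831), Pow(474, Rational(1, 2))))), Rational(1, 2)) = Pow(Add(-5720, Add(Rational(1329, 1594), Mul(Rational(-1, 5831), Pow(474, Rational(1, 2))))), Rational(1, 2)) = Pow(Add(Rational(-9116351, 1594), Mul(Rational(-1, 5831), Pow(474, Rational(1, 2)))), Rational(1, 2))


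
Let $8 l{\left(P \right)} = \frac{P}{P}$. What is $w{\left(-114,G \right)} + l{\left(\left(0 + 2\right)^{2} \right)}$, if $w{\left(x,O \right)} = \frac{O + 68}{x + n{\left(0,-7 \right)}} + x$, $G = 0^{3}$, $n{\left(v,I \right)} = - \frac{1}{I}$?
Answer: $- \frac{729875}{6376} \approx -114.47$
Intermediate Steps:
$G = 0$
$l{\left(P \right)} = \frac{1}{8}$ ($l{\left(P \right)} = \frac{P \frac{1}{P}}{8} = \frac{1}{8} \cdot 1 = \frac{1}{8}$)
$w{\left(x,O \right)} = x + \frac{68 + O}{\frac{1}{7} + x}$ ($w{\left(x,O \right)} = \frac{O + 68}{x - \frac{1}{-7}} + x = \frac{68 + O}{x - - \frac{1}{7}} + x = \frac{68 + O}{x + \frac{1}{7}} + x = \frac{68 + O}{\frac{1}{7} + x} + x = x + \frac{68 + O}{\frac{1}{7} + x}$)
$w{\left(-114,G \right)} + l{\left(\left(0 + 2\right)^{2} \right)} = \frac{476 - 114 + 7 \cdot 0 + 7 \left(-114\right)^{2}}{1 + 7 \left(-114\right)} + \frac{1}{8} = \frac{476 - 114 + 0 + 7 \cdot 12996}{1 - 798} + \frac{1}{8} = \frac{476 - 114 + 0 + 90972}{-797} + \frac{1}{8} = \left(- \frac{1}{797}\right) 91334 + \frac{1}{8} = - \frac{91334}{797} + \frac{1}{8} = - \frac{729875}{6376}$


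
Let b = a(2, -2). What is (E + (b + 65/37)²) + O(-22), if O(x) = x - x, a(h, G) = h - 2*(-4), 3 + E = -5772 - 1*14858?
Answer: -28057352/1369 ≈ -20495.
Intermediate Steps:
E = -20633 (E = -3 + (-5772 - 1*14858) = -3 + (-5772 - 14858) = -3 - 20630 = -20633)
a(h, G) = 8 + h (a(h, G) = h + 8 = 8 + h)
b = 10 (b = 8 + 2 = 10)
O(x) = 0
(E + (b + 65/37)²) + O(-22) = (-20633 + (10 + 65/37)²) + 0 = (-20633 + (435/37)²) + 0 = (-20633 + 189225/1369) + 0 = -28057352/1369 + 0 = -28057352/1369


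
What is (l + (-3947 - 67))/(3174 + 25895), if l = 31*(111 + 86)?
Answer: 2093/29069 ≈ 0.072001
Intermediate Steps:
l = 6107 (l = 31*197 = 6107)
(l + (-3947 - 67))/(3174 + 25895) = (6107 + (-3947 - 67))/(3174 + 25895) = (6107 - 4014)/29069 = 2093*(1/29069) = 2093/29069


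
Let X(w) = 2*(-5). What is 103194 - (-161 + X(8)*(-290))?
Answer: 100455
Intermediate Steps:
X(w) = -10
103194 - (-161 + X(8)*(-290)) = 103194 - (-161 - 10*(-290)) = 103194 - (-161 + 2900) = 103194 - 1*2739 = 103194 - 2739 = 100455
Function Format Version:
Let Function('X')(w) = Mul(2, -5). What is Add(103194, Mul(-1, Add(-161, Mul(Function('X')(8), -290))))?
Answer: 100455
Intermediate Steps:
Function('X')(w) = -10
Add(103194, Mul(-1, Add(-161, Mul(Function('X')(8), -290)))) = Add(103194, Mul(-1, Add(-161, Mul(-10, -290)))) = Add(103194, Mul(-1, Add(-161, 2900))) = Add(103194, Mul(-1, 2739)) = Add(103194, -2739) = 100455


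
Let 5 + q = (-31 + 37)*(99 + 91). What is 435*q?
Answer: 493725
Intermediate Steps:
q = 1135 (q = -5 + (-31 + 37)*(99 + 91) = -5 + 6*190 = -5 + 1140 = 1135)
435*q = 435*1135 = 493725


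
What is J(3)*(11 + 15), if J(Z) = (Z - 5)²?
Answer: 104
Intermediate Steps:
J(Z) = (-5 + Z)²
J(3)*(11 + 15) = (-5 + 3)²*(11 + 15) = (-2)²*26 = 4*26 = 104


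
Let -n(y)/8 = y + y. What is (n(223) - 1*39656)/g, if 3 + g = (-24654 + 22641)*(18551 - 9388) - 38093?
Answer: 43224/18483215 ≈ 0.0023386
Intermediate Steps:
n(y) = -16*y (n(y) = -8*(y + y) = -16*y)
g = -18483215 (g = -3 + ((-24654 + 22641)*(18551 - 9388) - 38093) = -3 + (-2013*9163 - 38093) = -3 + (-18445119 - 38093) = -3 - 18483212 = -18483215)
(n(223) - 1*39656)/g = (-16*223 - 1*39656)/(-18483215) = (-3568 - 39656)*(-1/18483215) = -43224*(-1/18483215) = 43224/18483215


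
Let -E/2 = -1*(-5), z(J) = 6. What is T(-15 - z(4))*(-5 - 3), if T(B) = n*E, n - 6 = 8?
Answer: 1120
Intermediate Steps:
n = 14 (n = 6 + 8 = 14)
E = -10 (E = -(-2)*(-5) = -2*5 = -10)
T(B) = -140 (T(B) = 14*(-10) = -140)
T(-15 - z(4))*(-5 - 3) = -140*(-5 - 3) = -140*(-8) = 1120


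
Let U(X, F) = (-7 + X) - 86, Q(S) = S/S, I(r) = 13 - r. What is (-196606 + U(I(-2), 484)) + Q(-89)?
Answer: -196683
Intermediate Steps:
Q(S) = 1
U(X, F) = -93 + X
(-196606 + U(I(-2), 484)) + Q(-89) = (-196606 + (-93 + (13 - 1*(-2)))) + 1 = (-196606 + (-93 + (13 + 2))) + 1 = (-196606 + (-93 + 15)) + 1 = (-196606 - 78) + 1 = -196684 + 1 = -196683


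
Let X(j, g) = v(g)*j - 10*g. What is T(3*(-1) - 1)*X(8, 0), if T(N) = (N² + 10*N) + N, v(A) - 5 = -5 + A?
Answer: 0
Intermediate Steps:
v(A) = A (v(A) = 5 + (-5 + A) = A)
X(j, g) = -10*g + g*j (X(j, g) = g*j - 10*g = -10*g + g*j)
T(N) = N² + 11*N
T(3*(-1) - 1)*X(8, 0) = ((3*(-1) - 1)*(11 + (3*(-1) - 1)))*(0*(-10 + 8)) = ((-3 - 1)*(11 + (-3 - 1)))*(0*(-2)) = -4*(11 - 4)*0 = -4*7*0 = -28*0 = 0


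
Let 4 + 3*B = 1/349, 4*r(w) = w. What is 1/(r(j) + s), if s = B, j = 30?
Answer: 698/4305 ≈ 0.16214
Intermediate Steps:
r(w) = w/4
B = -465/349 (B = -4/3 + (⅓)/349 = -4/3 + (⅓)*(1/349) = -4/3 + 1/1047 = -465/349 ≈ -1.3324)
s = -465/349 ≈ -1.3324
1/(r(j) + s) = 1/((¼)*30 - 465/349) = 1/(15/2 - 465/349) = 1/(4305/698) = 698/4305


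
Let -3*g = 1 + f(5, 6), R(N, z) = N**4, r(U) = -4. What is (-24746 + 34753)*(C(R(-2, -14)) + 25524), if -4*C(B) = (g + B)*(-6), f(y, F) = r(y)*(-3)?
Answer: 511187581/2 ≈ 2.5559e+8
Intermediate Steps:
f(y, F) = 12 (f(y, F) = -4*(-3) = 12)
g = -13/3 (g = -(1 + 12)/3 = -1/3*13 = -13/3 ≈ -4.3333)
C(B) = -13/2 + 3*B/2 (C(B) = -(-13/3 + B)*(-6)/4 = -(26 - 6*B)/4 = -13/2 + 3*B/2)
(-24746 + 34753)*(C(R(-2, -14)) + 25524) = (-24746 + 34753)*((-13/2 + (3/2)*(-2)**4) + 25524) = 10007*((-13/2 + (3/2)*16) + 25524) = 10007*((-13/2 + 24) + 25524) = 10007*(35/2 + 25524) = 10007*(51083/2) = 511187581/2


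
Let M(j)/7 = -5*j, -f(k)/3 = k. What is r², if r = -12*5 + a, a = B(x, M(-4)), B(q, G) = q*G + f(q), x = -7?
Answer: 1038361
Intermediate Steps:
f(k) = -3*k
M(j) = -35*j (M(j) = 7*(-5*j) = -35*j)
B(q, G) = -3*q + G*q (B(q, G) = q*G - 3*q = G*q - 3*q = -3*q + G*q)
a = -959 (a = -7*(-3 - 35*(-4)) = -7*(-3 + 140) = -7*137 = -959)
r = -1019 (r = -12*5 - 959 = -60 - 959 = -1019)
r² = (-1019)² = 1038361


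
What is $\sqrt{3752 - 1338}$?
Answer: $\sqrt{2414} \approx 49.132$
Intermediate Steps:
$\sqrt{3752 - 1338} = \sqrt{2414}$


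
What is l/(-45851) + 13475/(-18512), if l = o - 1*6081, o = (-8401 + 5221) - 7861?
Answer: -23144597/65291824 ≈ -0.35448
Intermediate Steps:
o = -11041 (o = -3180 - 7861 = -11041)
l = -17122 (l = -11041 - 1*6081 = -11041 - 6081 = -17122)
l/(-45851) + 13475/(-18512) = -17122/(-45851) + 13475/(-18512) = -17122*(-1/45851) + 13475*(-1/18512) = 17122/45851 - 13475/18512 = -23144597/65291824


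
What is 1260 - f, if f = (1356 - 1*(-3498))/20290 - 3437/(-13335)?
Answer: 4868287774/3865245 ≈ 1259.5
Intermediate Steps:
f = 1920926/3865245 (f = (1356 + 3498)*(1/20290) - 3437*(-1/13335) = 4854*(1/20290) + 491/1905 = 2427/10145 + 491/1905 = 1920926/3865245 ≈ 0.49697)
1260 - f = 1260 - 1*1920926/3865245 = 1260 - 1920926/3865245 = 4868287774/3865245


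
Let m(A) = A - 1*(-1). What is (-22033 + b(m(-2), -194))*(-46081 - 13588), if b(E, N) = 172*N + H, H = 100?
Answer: 3299755369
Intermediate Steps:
m(A) = 1 + A (m(A) = A + 1 = 1 + A)
b(E, N) = 100 + 172*N (b(E, N) = 172*N + 100 = 100 + 172*N)
(-22033 + b(m(-2), -194))*(-46081 - 13588) = (-22033 + (100 + 172*(-194)))*(-46081 - 13588) = (-22033 + (100 - 33368))*(-59669) = (-22033 - 33268)*(-59669) = -55301*(-59669) = 3299755369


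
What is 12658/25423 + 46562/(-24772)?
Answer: -435090875/314889278 ≈ -1.3817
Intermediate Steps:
12658/25423 + 46562/(-24772) = 12658*(1/25423) + 46562*(-1/24772) = 12658/25423 - 23281/12386 = -435090875/314889278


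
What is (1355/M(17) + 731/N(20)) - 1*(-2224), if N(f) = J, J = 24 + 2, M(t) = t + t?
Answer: 506525/221 ≈ 2292.0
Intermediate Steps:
M(t) = 2*t
J = 26
N(f) = 26
(1355/M(17) + 731/N(20)) - 1*(-2224) = (1355/((2*17)) + 731/26) - 1*(-2224) = (1355/34 + 731*(1/26)) + 2224 = (1355*(1/34) + 731/26) + 2224 = (1355/34 + 731/26) + 2224 = 15021/221 + 2224 = 506525/221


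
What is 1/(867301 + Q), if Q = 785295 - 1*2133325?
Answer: -1/480729 ≈ -2.0802e-6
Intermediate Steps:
Q = -1348030 (Q = 785295 - 2133325 = -1348030)
1/(867301 + Q) = 1/(867301 - 1348030) = 1/(-480729) = -1/480729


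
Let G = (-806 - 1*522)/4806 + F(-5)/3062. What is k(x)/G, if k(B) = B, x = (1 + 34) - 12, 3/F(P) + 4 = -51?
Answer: -9307852290/111831449 ≈ -83.231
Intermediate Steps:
F(P) = -3/55 (F(P) = 3/(-4 - 51) = 3/(-55) = 3*(-1/55) = -3/55)
x = 23 (x = 35 - 12 = 23)
G = -111831449/404689230 (G = (-806 - 1*522)/4806 - 3/55/3062 = (-806 - 522)*(1/4806) - 3/55*1/3062 = -1328*1/4806 - 3/168410 = -664/2403 - 3/168410 = -111831449/404689230 ≈ -0.27634)
k(x)/G = 23/(-111831449/404689230) = 23*(-404689230/111831449) = -9307852290/111831449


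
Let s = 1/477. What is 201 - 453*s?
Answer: 31808/159 ≈ 200.05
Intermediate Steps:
s = 1/477 ≈ 0.0020964
201 - 453*s = 201 - 453*1/477 = 201 - 151/159 = 31808/159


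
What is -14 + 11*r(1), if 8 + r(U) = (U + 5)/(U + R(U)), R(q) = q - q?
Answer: -36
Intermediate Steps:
R(q) = 0
r(U) = -8 + (5 + U)/U (r(U) = -8 + (U + 5)/(U + 0) = -8 + (5 + U)/U)
-14 + 11*r(1) = -14 + 11*(-7 + 5/1) = -14 + 11*(-7 + 5*1) = -14 + 11*(-7 + 5) = -14 + 11*(-2) = -14 - 22 = -36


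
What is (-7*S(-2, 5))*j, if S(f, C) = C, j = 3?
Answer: -105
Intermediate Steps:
(-7*S(-2, 5))*j = -7*5*3 = -35*3 = -105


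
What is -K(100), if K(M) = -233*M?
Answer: 23300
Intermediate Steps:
-K(100) = -(-233)*100 = -1*(-23300) = 23300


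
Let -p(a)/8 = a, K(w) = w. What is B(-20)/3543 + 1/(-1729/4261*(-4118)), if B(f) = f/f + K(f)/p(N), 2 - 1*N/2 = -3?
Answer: 47993501/50452475892 ≈ 0.00095126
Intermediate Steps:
N = 10 (N = 4 - 2*(-3) = 4 + 6 = 10)
p(a) = -8*a
B(f) = 1 - f/80 (B(f) = f/f + f/((-8*10)) = 1 + f/(-80) = 1 + f*(-1/80) = 1 - f/80)
B(-20)/3543 + 1/(-1729/4261*(-4118)) = (1 - 1/80*(-20))/3543 + 1/(-1729/4261*(-4118)) = (1 + ¼)*(1/3543) - 1/4118/(-1729*1/4261) = (5/4)*(1/3543) - 1/4118/(-1729/4261) = 5/14172 - 4261/1729*(-1/4118) = 5/14172 + 4261/7120022 = 47993501/50452475892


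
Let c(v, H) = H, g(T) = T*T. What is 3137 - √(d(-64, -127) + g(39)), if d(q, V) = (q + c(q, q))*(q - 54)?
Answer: 3137 - 5*√665 ≈ 3008.1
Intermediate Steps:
g(T) = T²
d(q, V) = 2*q*(-54 + q) (d(q, V) = (q + q)*(q - 54) = (2*q)*(-54 + q) = 2*q*(-54 + q))
3137 - √(d(-64, -127) + g(39)) = 3137 - √(2*(-64)*(-54 - 64) + 39²) = 3137 - √(2*(-64)*(-118) + 1521) = 3137 - √(15104 + 1521) = 3137 - √16625 = 3137 - 5*√665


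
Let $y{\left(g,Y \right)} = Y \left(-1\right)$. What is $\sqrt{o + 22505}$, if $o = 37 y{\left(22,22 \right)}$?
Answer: $\sqrt{21691} \approx 147.28$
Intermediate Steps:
$y{\left(g,Y \right)} = - Y$
$o = -814$ ($o = 37 \left(\left(-1\right) 22\right) = 37 \left(-22\right) = -814$)
$\sqrt{o + 22505} = \sqrt{-814 + 22505} = \sqrt{21691}$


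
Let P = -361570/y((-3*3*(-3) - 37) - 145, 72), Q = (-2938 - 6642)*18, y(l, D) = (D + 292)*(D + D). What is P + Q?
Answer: -4519488305/26208 ≈ -1.7245e+5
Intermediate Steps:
y(l, D) = 2*D*(292 + D) (y(l, D) = (292 + D)*(2*D) = 2*D*(292 + D))
Q = -172440 (Q = -9580*18 = -172440)
P = -180785/26208 (P = -361570*1/(144*(292 + 72)) = -361570/(2*72*364) = -361570/52416 = -361570*1/52416 = -180785/26208 ≈ -6.8981)
P + Q = -180785/26208 - 172440 = -4519488305/26208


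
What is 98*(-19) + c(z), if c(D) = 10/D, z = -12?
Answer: -11177/6 ≈ -1862.8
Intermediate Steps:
98*(-19) + c(z) = 98*(-19) + 10/(-12) = -1862 + 10*(-1/12) = -1862 - ⅚ = -11177/6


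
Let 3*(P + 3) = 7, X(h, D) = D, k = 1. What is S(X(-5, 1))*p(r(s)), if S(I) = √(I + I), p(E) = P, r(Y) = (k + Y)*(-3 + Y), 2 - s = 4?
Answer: -2*√2/3 ≈ -0.94281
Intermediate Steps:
s = -2 (s = 2 - 1*4 = 2 - 4 = -2)
r(Y) = (1 + Y)*(-3 + Y)
P = -⅔ (P = -3 + (⅓)*7 = -3 + 7/3 = -⅔ ≈ -0.66667)
p(E) = -⅔
S(I) = √2*√I (S(I) = √(2*I) = √2*√I)
S(X(-5, 1))*p(r(s)) = (√2*√1)*(-⅔) = (√2*1)*(-⅔) = √2*(-⅔) = -2*√2/3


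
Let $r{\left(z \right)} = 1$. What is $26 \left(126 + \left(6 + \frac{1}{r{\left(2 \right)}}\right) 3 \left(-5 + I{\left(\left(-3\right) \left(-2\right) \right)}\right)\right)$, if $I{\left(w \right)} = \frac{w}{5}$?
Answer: $\frac{6006}{5} \approx 1201.2$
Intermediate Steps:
$I{\left(w \right)} = \frac{w}{5}$ ($I{\left(w \right)} = w \frac{1}{5} = \frac{w}{5}$)
$26 \left(126 + \left(6 + \frac{1}{r{\left(2 \right)}}\right) 3 \left(-5 + I{\left(\left(-3\right) \left(-2\right) \right)}\right)\right) = 26 \left(126 + \left(6 + 1^{-1}\right) 3 \left(-5 + \frac{\left(-3\right) \left(-2\right)}{5}\right)\right) = 26 \left(126 + \left(6 + 1\right) 3 \left(-5 + \frac{1}{5} \cdot 6\right)\right) = 26 \left(126 + 7 \cdot 3 \left(-5 + \frac{6}{5}\right)\right) = 26 \left(126 + 21 \left(- \frac{19}{5}\right)\right) = 26 \left(126 - \frac{399}{5}\right) = 26 \cdot \frac{231}{5} = \frac{6006}{5}$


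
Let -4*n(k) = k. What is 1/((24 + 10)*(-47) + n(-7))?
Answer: -4/6385 ≈ -0.00062647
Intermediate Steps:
n(k) = -k/4
1/((24 + 10)*(-47) + n(-7)) = 1/((24 + 10)*(-47) - ¼*(-7)) = 1/(34*(-47) + 7/4) = 1/(-1598 + 7/4) = 1/(-6385/4) = -4/6385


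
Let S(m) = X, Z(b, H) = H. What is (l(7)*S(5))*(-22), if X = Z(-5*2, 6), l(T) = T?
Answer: -924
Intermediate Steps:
X = 6
S(m) = 6
(l(7)*S(5))*(-22) = (7*6)*(-22) = 42*(-22) = -924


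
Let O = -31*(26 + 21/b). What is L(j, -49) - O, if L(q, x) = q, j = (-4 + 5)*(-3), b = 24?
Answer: 6641/8 ≈ 830.13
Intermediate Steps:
j = -3 (j = 1*(-3) = -3)
O = -6665/8 (O = -31*(26 + 21/24) = -31*(26 + 21*(1/24)) = -31*(26 + 7/8) = -31*215/8 = -6665/8 ≈ -833.13)
L(j, -49) - O = -3 - 1*(-6665/8) = -3 + 6665/8 = 6641/8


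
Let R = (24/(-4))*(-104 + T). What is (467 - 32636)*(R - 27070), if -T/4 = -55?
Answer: 893204454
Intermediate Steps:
T = 220 (T = -4*(-55) = 220)
R = -696 (R = (24/(-4))*(-104 + 220) = (24*(-¼))*116 = -6*116 = -696)
(467 - 32636)*(R - 27070) = (467 - 32636)*(-696 - 27070) = -32169*(-27766) = 893204454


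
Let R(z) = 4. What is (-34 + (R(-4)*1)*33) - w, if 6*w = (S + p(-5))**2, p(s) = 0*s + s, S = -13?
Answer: 44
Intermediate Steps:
p(s) = s (p(s) = 0 + s = s)
w = 54 (w = (-13 - 5)**2/6 = (1/6)*(-18)**2 = (1/6)*324 = 54)
(-34 + (R(-4)*1)*33) - w = (-34 + (4*1)*33) - 1*54 = (-34 + 4*33) - 54 = (-34 + 132) - 54 = 98 - 54 = 44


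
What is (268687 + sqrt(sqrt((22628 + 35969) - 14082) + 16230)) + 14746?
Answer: 283433 + sqrt(16230 + sqrt(44515)) ≈ 2.8356e+5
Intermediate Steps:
(268687 + sqrt(sqrt((22628 + 35969) - 14082) + 16230)) + 14746 = (268687 + sqrt(sqrt(58597 - 14082) + 16230)) + 14746 = (268687 + sqrt(sqrt(44515) + 16230)) + 14746 = (268687 + sqrt(16230 + sqrt(44515))) + 14746 = 283433 + sqrt(16230 + sqrt(44515))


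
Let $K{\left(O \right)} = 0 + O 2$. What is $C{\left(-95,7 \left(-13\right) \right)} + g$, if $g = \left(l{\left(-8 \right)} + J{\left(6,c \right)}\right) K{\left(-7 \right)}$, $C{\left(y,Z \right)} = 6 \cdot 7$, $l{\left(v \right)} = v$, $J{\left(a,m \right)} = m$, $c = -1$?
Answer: $168$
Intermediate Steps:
$K{\left(O \right)} = 2 O$ ($K{\left(O \right)} = 0 + 2 O = 2 O$)
$C{\left(y,Z \right)} = 42$
$g = 126$ ($g = \left(-8 - 1\right) 2 \left(-7\right) = \left(-9\right) \left(-14\right) = 126$)
$C{\left(-95,7 \left(-13\right) \right)} + g = 42 + 126 = 168$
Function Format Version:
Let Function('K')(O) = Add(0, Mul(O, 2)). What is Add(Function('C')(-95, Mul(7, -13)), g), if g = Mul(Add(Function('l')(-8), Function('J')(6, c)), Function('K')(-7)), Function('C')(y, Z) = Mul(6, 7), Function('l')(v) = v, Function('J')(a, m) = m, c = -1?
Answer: 168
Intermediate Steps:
Function('K')(O) = Mul(2, O) (Function('K')(O) = Add(0, Mul(2, O)) = Mul(2, O))
Function('C')(y, Z) = 42
g = 126 (g = Mul(Add(-8, -1), Mul(2, -7)) = Mul(-9, -14) = 126)
Add(Function('C')(-95, Mul(7, -13)), g) = Add(42, 126) = 168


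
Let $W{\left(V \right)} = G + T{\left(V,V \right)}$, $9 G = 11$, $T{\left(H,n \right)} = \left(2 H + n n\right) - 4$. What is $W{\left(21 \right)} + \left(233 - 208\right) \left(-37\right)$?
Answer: $- \frac{4003}{9} \approx -444.78$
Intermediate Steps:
$T{\left(H,n \right)} = -4 + n^{2} + 2 H$ ($T{\left(H,n \right)} = \left(2 H + n^{2}\right) - 4 = \left(n^{2} + 2 H\right) - 4 = -4 + n^{2} + 2 H$)
$G = \frac{11}{9}$ ($G = \frac{1}{9} \cdot 11 = \frac{11}{9} \approx 1.2222$)
$W{\left(V \right)} = - \frac{25}{9} + V^{2} + 2 V$ ($W{\left(V \right)} = \frac{11}{9} + \left(-4 + V^{2} + 2 V\right) = - \frac{25}{9} + V^{2} + 2 V$)
$W{\left(21 \right)} + \left(233 - 208\right) \left(-37\right) = \left(- \frac{25}{9} + 21^{2} + 2 \cdot 21\right) + \left(233 - 208\right) \left(-37\right) = \left(- \frac{25}{9} + 441 + 42\right) + \left(233 - 208\right) \left(-37\right) = \frac{4322}{9} + 25 \left(-37\right) = \frac{4322}{9} - 925 = - \frac{4003}{9}$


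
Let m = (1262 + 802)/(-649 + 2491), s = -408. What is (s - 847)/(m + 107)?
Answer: -385285/33193 ≈ -11.607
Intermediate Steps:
m = 344/307 (m = 2064/1842 = 2064*(1/1842) = 344/307 ≈ 1.1205)
(s - 847)/(m + 107) = (-408 - 847)/(344/307 + 107) = -1255/33193/307 = -1255*307/33193 = -385285/33193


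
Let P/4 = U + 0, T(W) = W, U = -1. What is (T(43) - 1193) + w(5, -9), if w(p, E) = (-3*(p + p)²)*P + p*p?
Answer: 75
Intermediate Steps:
P = -4 (P = 4*(-1 + 0) = 4*(-1) = -4)
w(p, E) = 49*p² (w(p, E) = -3*(p + p)²*(-4) + p*p = -3*4*p²*(-4) + p² = -12*p²*(-4) + p² = 48*p² + p² = 49*p²)
(T(43) - 1193) + w(5, -9) = (43 - 1193) + 49*5² = -1150 + 49*25 = -1150 + 1225 = 75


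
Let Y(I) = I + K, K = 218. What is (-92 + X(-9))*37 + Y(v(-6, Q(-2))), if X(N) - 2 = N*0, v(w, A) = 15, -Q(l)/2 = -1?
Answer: -3097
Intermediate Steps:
Q(l) = 2 (Q(l) = -2*(-1) = 2)
X(N) = 2 (X(N) = 2 + N*0 = 2 + 0 = 2)
Y(I) = 218 + I (Y(I) = I + 218 = 218 + I)
(-92 + X(-9))*37 + Y(v(-6, Q(-2))) = (-92 + 2)*37 + (218 + 15) = -90*37 + 233 = -3330 + 233 = -3097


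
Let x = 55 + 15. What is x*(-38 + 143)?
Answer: 7350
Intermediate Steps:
x = 70
x*(-38 + 143) = 70*(-38 + 143) = 70*105 = 7350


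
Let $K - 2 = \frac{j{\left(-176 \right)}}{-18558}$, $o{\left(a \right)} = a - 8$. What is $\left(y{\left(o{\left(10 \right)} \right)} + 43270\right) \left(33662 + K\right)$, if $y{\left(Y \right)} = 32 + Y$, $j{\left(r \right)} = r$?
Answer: $\frac{13526798768576}{9279} \approx 1.4578 \cdot 10^{9}$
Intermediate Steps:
$o{\left(a \right)} = -8 + a$ ($o{\left(a \right)} = a - 8 = -8 + a$)
$K = \frac{18646}{9279}$ ($K = 2 - \frac{176}{-18558} = 2 - - \frac{88}{9279} = 2 + \frac{88}{9279} = \frac{18646}{9279} \approx 2.0095$)
$\left(y{\left(o{\left(10 \right)} \right)} + 43270\right) \left(33662 + K\right) = \left(\left(32 + \left(-8 + 10\right)\right) + 43270\right) \left(33662 + \frac{18646}{9279}\right) = \left(\left(32 + 2\right) + 43270\right) \frac{312368344}{9279} = \left(34 + 43270\right) \frac{312368344}{9279} = 43304 \cdot \frac{312368344}{9279} = \frac{13526798768576}{9279}$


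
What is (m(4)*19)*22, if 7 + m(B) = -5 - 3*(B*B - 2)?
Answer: -22572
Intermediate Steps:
m(B) = -6 - 3*B² (m(B) = -7 + (-5 - 3*(B*B - 2)) = -7 + (-5 - 3*(B² - 2)) = -7 + (-5 - 3*(-2 + B²)) = -7 + (-5 + (6 - 3*B²)) = -7 + (1 - 3*B²) = -6 - 3*B²)
(m(4)*19)*22 = ((-6 - 3*4²)*19)*22 = ((-6 - 3*16)*19)*22 = ((-6 - 48)*19)*22 = -54*19*22 = -1026*22 = -22572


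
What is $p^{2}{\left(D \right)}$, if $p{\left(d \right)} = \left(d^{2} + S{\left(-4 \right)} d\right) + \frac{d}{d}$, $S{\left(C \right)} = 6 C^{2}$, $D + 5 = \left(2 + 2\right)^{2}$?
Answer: $1387684$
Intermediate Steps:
$D = 11$ ($D = -5 + \left(2 + 2\right)^{2} = -5 + 4^{2} = -5 + 16 = 11$)
$p{\left(d \right)} = 1 + d^{2} + 96 d$ ($p{\left(d \right)} = \left(d^{2} + 6 \left(-4\right)^{2} d\right) + \frac{d}{d} = \left(d^{2} + 6 \cdot 16 d\right) + 1 = \left(d^{2} + 96 d\right) + 1 = 1 + d^{2} + 96 d$)
$p^{2}{\left(D \right)} = \left(1 + 11^{2} + 96 \cdot 11\right)^{2} = \left(1 + 121 + 1056\right)^{2} = 1178^{2} = 1387684$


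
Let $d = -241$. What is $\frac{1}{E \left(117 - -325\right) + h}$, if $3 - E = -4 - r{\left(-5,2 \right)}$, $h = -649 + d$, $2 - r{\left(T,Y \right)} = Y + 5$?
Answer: $- \frac{1}{6} \approx -0.16667$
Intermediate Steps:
$r{\left(T,Y \right)} = -3 - Y$ ($r{\left(T,Y \right)} = 2 - \left(Y + 5\right) = 2 - \left(5 + Y\right) = -3 - Y$)
$h = -890$ ($h = -649 - 241 = -890$)
$E = 2$ ($E = 3 - \left(-4 - \left(-3 - 2\right)\right) = 3 - \left(-4 - -5\right) = 3 - \left(-4 + 5\right) = 3 - 1 = 2$)
$\frac{1}{E \left(117 - -325\right) + h} = \frac{1}{2 \left(117 - -325\right) - 890} = \frac{1}{2 \left(117 + 325\right) - 890} = \frac{1}{2 \cdot 442 - 890} = \frac{1}{884 - 890} = \frac{1}{-6} = - \frac{1}{6}$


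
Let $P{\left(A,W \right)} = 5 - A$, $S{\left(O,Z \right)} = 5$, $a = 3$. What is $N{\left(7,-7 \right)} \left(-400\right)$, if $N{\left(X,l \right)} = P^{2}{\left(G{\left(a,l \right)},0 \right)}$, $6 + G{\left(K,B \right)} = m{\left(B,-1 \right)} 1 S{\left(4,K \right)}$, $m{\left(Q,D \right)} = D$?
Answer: $-102400$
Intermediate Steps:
$G{\left(K,B \right)} = -11$ ($G{\left(K,B \right)} = -6 + \left(-1\right) 1 \cdot 5 = -6 - 5 = -11$)
$N{\left(X,l \right)} = 256$ ($N{\left(X,l \right)} = \left(5 - -11\right)^{2} = \left(5 + 11\right)^{2} = 16^{2} = 256$)
$N{\left(7,-7 \right)} \left(-400\right) = 256 \left(-400\right) = -102400$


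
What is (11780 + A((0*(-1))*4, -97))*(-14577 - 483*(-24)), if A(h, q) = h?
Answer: -35163300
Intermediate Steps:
(11780 + A((0*(-1))*4, -97))*(-14577 - 483*(-24)) = (11780 + (0*(-1))*4)*(-14577 - 483*(-24)) = (11780 + 0*4)*(-14577 + 11592) = (11780 + 0)*(-2985) = 11780*(-2985) = -35163300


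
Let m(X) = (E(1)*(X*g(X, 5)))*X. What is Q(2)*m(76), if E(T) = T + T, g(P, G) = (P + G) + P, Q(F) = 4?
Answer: 7254656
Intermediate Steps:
g(P, G) = G + 2*P (g(P, G) = (G + P) + P = G + 2*P)
E(T) = 2*T
m(X) = 2*X²*(5 + 2*X) (m(X) = ((2*1)*(X*(5 + 2*X)))*X = (2*(X*(5 + 2*X)))*X = (2*X*(5 + 2*X))*X = 2*X²*(5 + 2*X))
Q(2)*m(76) = 4*(76²*(10 + 4*76)) = 4*(5776*(10 + 304)) = 4*(5776*314) = 4*1813664 = 7254656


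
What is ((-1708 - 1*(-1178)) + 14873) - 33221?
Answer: -18878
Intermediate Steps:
((-1708 - 1*(-1178)) + 14873) - 33221 = ((-1708 + 1178) + 14873) - 33221 = (-530 + 14873) - 33221 = 14343 - 33221 = -18878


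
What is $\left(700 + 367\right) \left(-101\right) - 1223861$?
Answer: $-1331628$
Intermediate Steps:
$\left(700 + 367\right) \left(-101\right) - 1223861 = 1067 \left(-101\right) - 1223861 = -107767 - 1223861 = -1331628$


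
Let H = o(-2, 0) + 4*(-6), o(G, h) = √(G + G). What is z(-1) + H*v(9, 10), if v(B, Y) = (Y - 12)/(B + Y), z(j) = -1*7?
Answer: -85/19 - 4*I/19 ≈ -4.4737 - 0.21053*I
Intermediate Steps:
o(G, h) = √2*√G (o(G, h) = √(2*G) = √2*√G)
z(j) = -7
v(B, Y) = (-12 + Y)/(B + Y)
H = -24 + 2*I (H = √2*√(-2) + 4*(-6) = √2*(I*√2) - 24 = 2*I - 24 = -24 + 2*I ≈ -24.0 + 2.0*I)
z(-1) + H*v(9, 10) = -7 + (-24 + 2*I)*((-12 + 10)/(9 + 10)) = -7 + (-24 + 2*I)*(-2/19) = -7 + (48/19 - 4*I/19) = -85/19 - 4*I/19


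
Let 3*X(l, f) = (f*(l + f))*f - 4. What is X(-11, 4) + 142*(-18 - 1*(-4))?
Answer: -6080/3 ≈ -2026.7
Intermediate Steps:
X(l, f) = -4/3 + f²*(f + l)/3 (X(l, f) = ((f*(l + f))*f - 4)/3 = ((f*(f + l))*f - 4)/3 = (f²*(f + l) - 4)/3 = (-4 + f²*(f + l))/3 = -4/3 + f²*(f + l)/3)
X(-11, 4) + 142*(-18 - 1*(-4)) = (-4/3 + (⅓)*4³ + (⅓)*(-11)*4²) + 142*(-18 - 1*(-4)) = (-4/3 + (⅓)*64 + (⅓)*(-11)*16) + 142*(-18 + 4) = (-4/3 + 64/3 - 176/3) + 142*(-14) = -116/3 - 1988 = -6080/3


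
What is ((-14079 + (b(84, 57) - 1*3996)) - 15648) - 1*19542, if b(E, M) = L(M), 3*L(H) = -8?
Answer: -159803/3 ≈ -53268.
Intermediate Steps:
L(H) = -8/3 (L(H) = (1/3)*(-8) = -8/3)
b(E, M) = -8/3
((-14079 + (b(84, 57) - 1*3996)) - 15648) - 1*19542 = ((-14079 + (-8/3 - 1*3996)) - 15648) - 1*19542 = ((-14079 + (-8/3 - 3996)) - 15648) - 19542 = ((-14079 - 11996/3) - 15648) - 19542 = (-54233/3 - 15648) - 19542 = -101177/3 - 19542 = -159803/3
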